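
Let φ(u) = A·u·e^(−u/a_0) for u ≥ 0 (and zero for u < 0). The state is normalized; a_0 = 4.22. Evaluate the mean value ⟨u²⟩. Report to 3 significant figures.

⟨u²⟩ = ∫ u^2 |φ|² du over the full domain.
Using ∫₀^∞ uⁿ e^(−αu) du = n!/αⁿ⁺¹, the ratio of the moment integral to the normalization integral gives ⟨u²⟩ = 3·a_0^2.
With a_0 = 4.22, ⟨u^2⟩ = 53.43.

⟨u^2⟩ ≈ 53.4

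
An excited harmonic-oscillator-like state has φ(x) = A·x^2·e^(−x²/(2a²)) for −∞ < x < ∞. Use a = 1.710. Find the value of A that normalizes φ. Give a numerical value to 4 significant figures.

We need A² ∫|f|² dx = 1, taking the integral from −∞ to ∞.
Differentiating ∫e^(−αx²) dx = √(π/α) under α to get the higher moments, the integral (without the A² prefactor) comes out to 3·√(π)·a^5/4.
So A² = (3·√(π)·a^5/4)^(−1).
Substituting a = 1.710 gives A² = 0.051450, so A = 0.22683.

A ≈ 0.2268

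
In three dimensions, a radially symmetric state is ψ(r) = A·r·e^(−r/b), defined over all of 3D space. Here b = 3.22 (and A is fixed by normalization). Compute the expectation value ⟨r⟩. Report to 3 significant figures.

The expectation value is the |ψ|²-weighted average of r: ∫ r|ψ|² 4πr² dr.
Recall ∫₀^∞ r^m e^(−r/β) dr = m!·β^(m+1), the ratio of the moment integral to the normalization integral gives ⟨r⟩ = 5·b/2.
With b = 3.22, ⟨r⟩ = 8.050.

⟨r⟩ ≈ 8.05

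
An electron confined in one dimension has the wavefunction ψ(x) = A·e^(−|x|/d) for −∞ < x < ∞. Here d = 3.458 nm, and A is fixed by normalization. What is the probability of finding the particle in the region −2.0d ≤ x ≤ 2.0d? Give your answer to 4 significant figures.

P ≈ 0.9817

The probability is P = ∫ |ψ|² dx over [−2.0d, 2.0d].
With A² fixed by ∫|ψ|² = 1, i.e. A² = (d)^(−1), substitute and integrate.
Both integrals are even about x = 0, so only the x ≥ 0 halves are needed (the factors of 2 cancel). In terms of u = x/d (A² and the length scale cancel between numerator and denominator), P = [∫_{0}^{2.0} e^(-2·u) du] / [∫_{0}^{∞} e^(-2·u) du].
An antiderivative of e^(-2·u) is -e^(-2·u)/2; evaluating from 0 to 2.0 gives 1/2 - e^(-4)/2, while the full integral is 1/2.
The result is P = 0.98168.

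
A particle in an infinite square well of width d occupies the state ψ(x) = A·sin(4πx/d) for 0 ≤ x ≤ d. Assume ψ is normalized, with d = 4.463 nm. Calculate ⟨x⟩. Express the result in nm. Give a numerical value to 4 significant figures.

⟨x⟩ ≈ 2.232 nm

By definition ⟨x⟩ = ∫ x |ψ(x)|² dx.
With ∫₀^d sin²(nπx/d) dx = d/2, since the A² factors cancel between numerator and denominator, ⟨x⟩ = d/2.
With d = 4.463, ⟨x⟩ = 2.2315.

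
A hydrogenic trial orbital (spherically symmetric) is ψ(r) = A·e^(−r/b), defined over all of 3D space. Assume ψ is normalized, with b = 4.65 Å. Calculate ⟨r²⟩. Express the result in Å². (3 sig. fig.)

⟨r^2⟩ ≈ 64.9 Å^2

The expectation value is the |ψ|²-weighted average of r^2: ∫ r^2|ψ|² 4πr² dr.
Recall ∫₀^∞ r^m e^(−r/β) dr = m!·β^(m+1), since the A² factors cancel between numerator and denominator, ⟨r²⟩ = 3·b^2.
Putting b = 4.65 gives 64.87.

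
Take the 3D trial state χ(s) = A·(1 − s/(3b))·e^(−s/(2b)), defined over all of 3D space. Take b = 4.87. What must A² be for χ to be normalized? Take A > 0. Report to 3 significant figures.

A^2 ≈ 0.00103

Require ∫ |χ|² 4πs² ds = 1 over the whole domain.
(Spherical symmetry: dV = 4πs² ds.)
With ∫₀^∞ s^4 e^(−αs) ds = 4!/α^5, ∫|χ|² 4πs² ds = A²·(8·π·b^3/3).
Hence A² = 1/[8·π·b^3/3].
With b = 4.87: A² = 0.001033 and A = 0.03215.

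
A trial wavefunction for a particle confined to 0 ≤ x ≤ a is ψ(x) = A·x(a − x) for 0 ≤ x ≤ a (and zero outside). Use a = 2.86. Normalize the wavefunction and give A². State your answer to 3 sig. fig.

Normalization requires ∫|ψ|² dx = 1, integrated from 0 to a.
Expanding the polynomial and integrating term by term, ∫|ψ|² dx = A²·(a^5/30).
Setting this equal to 1 gives A² = 1/(a^5/30).
Substituting a = 2.86 gives A² = 0.1568, so A = 0.3960.

A^2 ≈ 0.157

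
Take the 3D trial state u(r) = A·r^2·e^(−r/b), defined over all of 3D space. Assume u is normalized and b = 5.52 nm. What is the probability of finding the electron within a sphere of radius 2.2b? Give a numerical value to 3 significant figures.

P ≈ 0.156

Integrate the radial probability density 4πr²|u|² over r ≤ 2.2b.
Normalization gives A² = 1/(45·π·b^7/2).
Substituting t = r/b, A², 4π and the length scale all cancel in the ratio: P = ∫_{0}^{2.2} t^6·e^(-2·t) dt / ∫_{0}^{∞} t^6·e^(-2·t) dt.
An antiderivative of t^6·e^(-2·t) is -(4·t^6 + 12·t^5 + 30·t^4 + 60·t^3 + 90·t^2 + 90·t + 45)·e^(-2·t)/8; evaluating from 0 to 2.2 gives ≈ 0.87950, while the full integral is 45/8.
Taking the ratio yields P = 0.1564.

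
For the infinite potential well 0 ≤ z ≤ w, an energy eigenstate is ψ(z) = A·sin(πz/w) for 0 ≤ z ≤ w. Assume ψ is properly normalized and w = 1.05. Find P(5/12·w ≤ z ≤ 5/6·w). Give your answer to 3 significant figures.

|ψ|² is the probability density, so P = ∫_{5/12·w}^{5/6·w} |ψ|² dz.
Since A² = 1/(w/2), this is the region integral divided by the full normalization integral.
Substituting u = z/w, A² and the length scale cancel in the ratio: P = ∫_{5/12}^{5/6} sin(π·u)^2 du / ∫_{0}^{1} sin(π·u)^2 du.
Using ∫ sin(π·u)^2 du = u/2 - sin(2·π·u)/(4·π), the numerator is 1/(8·π) + √(3)/(8·π) + 5/24 and the denominator is 1/2.
The result is P = (3 + 3·√(3) + 5·π)/(12·π).

P ≈ 0.634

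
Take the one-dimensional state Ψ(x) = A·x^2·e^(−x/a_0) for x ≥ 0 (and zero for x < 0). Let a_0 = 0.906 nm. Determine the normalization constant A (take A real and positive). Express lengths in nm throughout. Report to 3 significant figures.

A ≈ 1.48 nm^(-5/2)

We need A² ∫|f|² dx = 1, taking the integral from 0 to ∞.
With ∫₀^∞ x^4 e^(−αx) dx = 4!/α^5, ∫|Ψ|² dx = A²·(3·a_0^5/4).
So A² = (3·a_0^5/4)^(−1).
Plugging in a_0 = 0.906 yields A = 1.478.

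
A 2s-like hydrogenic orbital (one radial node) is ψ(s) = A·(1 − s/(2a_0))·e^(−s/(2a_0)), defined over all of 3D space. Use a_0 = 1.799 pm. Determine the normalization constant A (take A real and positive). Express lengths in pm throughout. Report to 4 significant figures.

We need A² ∫|f|² 4πs² ds = 1, taking the integral from 0 to ∞.
In 3D with spherical symmetry the volume element is 4πs² ds.
Using ∫₀^∞ sⁿ e^(−αs) ds = n!/αⁿ⁺¹, ∫|ψ|² 4πs² ds = A²·(8·π·a_0^3).
Substituting a_0 = 1.799 gives A² = 0.0068339, so A = 0.082667.

A ≈ 0.08267 pm^(-3/2)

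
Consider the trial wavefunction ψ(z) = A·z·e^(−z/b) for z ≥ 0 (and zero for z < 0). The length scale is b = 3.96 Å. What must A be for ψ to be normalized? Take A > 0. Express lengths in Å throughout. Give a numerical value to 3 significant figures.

Require ∫ |ψ|² dz = 1 over the whole domain.
With ψ = A·z·e^(−z/b), the integral evaluates to A²·[b^3/4].
So A² = (b^3/4)^(−1).
Plugging in b = 3.96 yields A = 0.2538.

A ≈ 0.254 Å^(-3/2)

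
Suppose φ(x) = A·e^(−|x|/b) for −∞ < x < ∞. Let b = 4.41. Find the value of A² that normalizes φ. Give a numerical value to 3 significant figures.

A^2 ≈ 0.227

Normalization requires ∫|φ|² dx = 1, integrated from −∞ to ∞.
The integral (without the A² prefactor) comes out to b.
Setting this equal to 1 gives A² = 1/(b).
Plugging in b = 4.41 yields A = 0.4762.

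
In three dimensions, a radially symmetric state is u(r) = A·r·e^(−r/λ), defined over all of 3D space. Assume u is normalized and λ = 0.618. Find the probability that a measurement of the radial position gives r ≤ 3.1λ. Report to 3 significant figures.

With dV = 4πr²dr, the probability is ∫|u|² dV over r ≤ 3.1λ.
A² is fixed by ∫₀^∞ 4πr²|u|² dr = 1, i.e. A² = (3·π·λ^5)^(−1).
Substituting t = r/λ, A², 4π and the length scale all cancel in the ratio: P = ∫_{0}^{3.1} t^4·e^(-2·t) dt / ∫_{0}^{∞} t^4·e^(-2·t) dt.
With ∫ t^4·e^(-2·t) dt = -(t^4/2 + t^3 + 3·t^2/2 + 3·t/2 + 3/4)·e^(-2·t) + C, the region integral is ≈ 0.55562 and the full one is 3/4.
This evaluates to P = 0.7408.

P ≈ 0.741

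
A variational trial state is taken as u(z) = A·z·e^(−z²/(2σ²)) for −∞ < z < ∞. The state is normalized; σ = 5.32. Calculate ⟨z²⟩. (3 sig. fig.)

⟨z^2⟩ ≈ 42.5

The expectation value is the |u|²-weighted average of z^2: ∫ z^2|u|² dz.
With ∫_{−∞}^{∞} z^(2m) e^(−αz²) dz = (2m−1)!!·√π / (2^m α^(m+1/2)), the ratio of the moment integral to the normalization integral gives ⟨z²⟩ = 3·σ^2/2.
With σ = 5.32, ⟨z^2⟩ = 42.45.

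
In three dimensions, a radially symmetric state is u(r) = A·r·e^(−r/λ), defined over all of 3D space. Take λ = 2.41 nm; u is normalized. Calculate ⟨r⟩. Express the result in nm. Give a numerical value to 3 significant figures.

⟨r⟩ = ∫ r |u|² 4πr² dr over the full domain.
Using ∫₀^∞ rⁿ e^(−αr) dr = n!/αⁿ⁺¹, evaluating both integrals, ⟨r⟩ = 5·λ/2.
Putting λ = 2.41 gives 6.025.

⟨r⟩ ≈ 6.03 nm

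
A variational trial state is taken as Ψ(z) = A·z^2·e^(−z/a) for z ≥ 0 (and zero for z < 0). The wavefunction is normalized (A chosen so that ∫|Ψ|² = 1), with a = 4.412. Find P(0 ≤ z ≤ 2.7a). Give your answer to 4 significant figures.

P ≈ 0.6267

|Ψ|² is the probability density, so P = ∫_{0}^{2.7a} |Ψ|² dz.
The normalization integral ∫|Ψ|²dz over the whole domain equals 3·a^5/4·A², and A² cancels in the ratio.
Let u = z/a; then A² and the length scale cancel, so P = ∫_{0}^{2.7} u^4·e^(-2·u) du ÷ ∫_{0}^{∞} u^4·e^(-2·u) du.
An antiderivative of u^4·e^(-2·u) is -(u^4/2 + u^3 + 3·u^2/2 + 3·u/2 + 3/4)·e^(-2·u); evaluating from 0 to 2.7 gives ≈ 0.470017, while the full integral is 3/4.
The result is P = 0.62669.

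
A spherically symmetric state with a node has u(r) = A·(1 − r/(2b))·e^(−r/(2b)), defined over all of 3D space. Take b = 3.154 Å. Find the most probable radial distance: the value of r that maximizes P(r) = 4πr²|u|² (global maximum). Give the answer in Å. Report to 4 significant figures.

Differentiate P(r) = 4πr²|u|² with respect to r and set to zero.
Solving yields r = b·(√(5) + 3).
With b = 3.154, the most probable radial distance is 16.515 Å.

r ≈ 16.51 Å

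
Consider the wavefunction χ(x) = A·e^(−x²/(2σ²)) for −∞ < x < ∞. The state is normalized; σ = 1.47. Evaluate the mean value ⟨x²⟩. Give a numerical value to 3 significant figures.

By definition ⟨x²⟩ = ∫ x^2 |χ(x)|² dx.
The ratio of the moment integral to the normalization integral gives ⟨x²⟩ = σ^2/2.
Putting σ = 1.47 gives 1.080.

⟨x^2⟩ ≈ 1.08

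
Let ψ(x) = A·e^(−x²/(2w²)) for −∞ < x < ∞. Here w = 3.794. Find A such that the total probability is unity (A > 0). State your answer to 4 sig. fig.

We need A² ∫|f|² dx = 1, taking the integral from −∞ to ∞.
With ∫_{−∞}^{∞} x^(2m) e^(−αx²) dx = (2m−1)!!·√π / (2^m α^(m+1/2)), with ψ = A·e^(−x²/(2w²)), the integral evaluates to A²·[√(π)·w].
So A² = (√(π)·w)^(−1).
Plugging in w = 3.794 yields A = 0.38562.

A ≈ 0.3856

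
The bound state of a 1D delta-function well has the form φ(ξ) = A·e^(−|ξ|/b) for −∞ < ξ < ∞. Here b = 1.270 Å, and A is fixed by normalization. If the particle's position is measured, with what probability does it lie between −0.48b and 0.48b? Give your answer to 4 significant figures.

P = ∫_{−0.48b}^{0.48b} |φ(ξ)|² dξ.
With A² fixed by ∫|φ|² = 1, i.e. A² = (b)^(−1), substitute and integrate.
By symmetry take twice the ξ ≥ 0 contribution in numerator and denominator; the 2's cancel. Let u = ξ/b; then A² and the length scale cancel, so P = ∫_{0}^{0.48} e^(-2·u) du ÷ ∫_{0}^{∞} e^(-2·u) du.
With ∫ e^(-2·u) du = -e^(-2·u)/2 + C, the region integral is 1/2 - e^(-24/25)/2 and the full one is 1/2.
Taking the ratio, P = 0.61711.

P ≈ 0.6171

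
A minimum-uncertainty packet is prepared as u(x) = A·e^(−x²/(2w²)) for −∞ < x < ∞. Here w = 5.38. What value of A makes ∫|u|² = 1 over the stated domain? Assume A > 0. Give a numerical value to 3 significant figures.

A ≈ 0.324

Normalization requires ∫|u|² dx = 1, integrated from −∞ to ∞.
With u = A·e^(−x²/(2w²)), the integral evaluates to A²·[√(π)·w].
Setting this equal to 1 gives A² = 1/(√(π)·w).
Substituting w = 5.38 gives A² = 0.1049, so A = 0.3238.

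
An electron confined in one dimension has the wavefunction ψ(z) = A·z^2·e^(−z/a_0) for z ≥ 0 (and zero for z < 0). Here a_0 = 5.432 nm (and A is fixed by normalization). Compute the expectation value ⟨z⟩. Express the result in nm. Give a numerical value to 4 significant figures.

By definition ⟨z⟩ = ∫ z |ψ(z)|² dz.
Using ∫₀^∞ zⁿ e^(−αz) dz = n!/αⁿ⁺¹, the ratio of the moment integral to the normalization integral gives ⟨z⟩ = 5·a_0/2.
Putting a_0 = 5.432 gives 13.580.

⟨z⟩ ≈ 13.58 nm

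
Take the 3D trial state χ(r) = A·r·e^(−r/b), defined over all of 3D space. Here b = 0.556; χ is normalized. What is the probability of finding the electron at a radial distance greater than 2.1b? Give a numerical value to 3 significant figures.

P = ∫ |χ|² 4πr² dr over r > 2.1b.
The full normalization integral is A²·[3·π·b^5] = 1, fixing A².
Let u = r/b; then A², 4π and the length scale all cancel, so P = ∫_{2.1}^{∞} u^4·e^(-2·u) du ÷ ∫_{0}^{∞} u^4·e^(-2·u) du.
An antiderivative of u^4·e^(-2·u) is -(u^4/2 + u^3 + 3·u^2/2 + 3·u/2 + 3/4)·e^(-2·u); evaluating from 2.1 to ∞ gives ≈ 0.44237, while the full integral is 3/4.
The region integral divided by the full integral gives P = 0.5898.

P ≈ 0.590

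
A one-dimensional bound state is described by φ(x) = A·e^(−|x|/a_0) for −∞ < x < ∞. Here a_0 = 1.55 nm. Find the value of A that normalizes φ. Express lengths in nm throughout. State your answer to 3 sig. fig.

A ≈ 0.803 nm^(-1/2)

Normalization requires ∫|φ|² dx = 1, integrated from −∞ to ∞.
With ∫₀^∞ x^0 e^(−αx) dx = 0!/α^1, the integral (without the A² prefactor) comes out to a_0.
Substituting a_0 = 1.55 gives A² = 0.6452, so A = 0.8032.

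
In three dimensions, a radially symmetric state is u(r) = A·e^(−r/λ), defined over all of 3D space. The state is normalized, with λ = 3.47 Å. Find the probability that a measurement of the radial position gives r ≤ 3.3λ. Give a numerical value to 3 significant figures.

P ≈ 0.960

With dV = 4πr²dr, the probability is ∫|u|² dV over r ≤ 3.3λ.
Normalization gives A² = 1/(π·λ^3).
Substituting t = r/λ, A², 4π and the length scale all cancel in the ratio: P = ∫_{0}^{3.3} t^2·e^(-2·t) dt / ∫_{0}^{∞} t^2·e^(-2·t) dt.
Using ∫ t^2·e^(-2·t) dt = -(2·t^2 + 2·t + 1)·e^(-2·t)/4, the numerator is 1/4 - 1469·e^(-33/5)/200 and the denominator is 1/4.
This evaluates to P = 0.9600.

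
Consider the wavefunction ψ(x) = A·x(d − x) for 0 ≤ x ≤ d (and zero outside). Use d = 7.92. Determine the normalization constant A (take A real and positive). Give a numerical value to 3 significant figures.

A ≈ 0.0310

Require ∫ |ψ|² dx = 1 over the whole domain.
∫|ψ|² dx = A²·(d^5/30).
So A² = (d^5/30)^(−1).
With d = 7.92: A² = 0.0009627 and A = 0.03103.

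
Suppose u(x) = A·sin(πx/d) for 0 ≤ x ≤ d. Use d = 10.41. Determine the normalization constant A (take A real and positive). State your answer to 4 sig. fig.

A ≈ 0.4383

Require ∫ |u|² dx = 1 over the whole domain.
Using sin²θ = (1 − cos 2θ)/2, with u = A·sin(πx/d), the integral evaluates to A²·[d/2].
So A² = (d/2)^(−1).
With d = 10.41: A² = 0.19212 and A = 0.43832.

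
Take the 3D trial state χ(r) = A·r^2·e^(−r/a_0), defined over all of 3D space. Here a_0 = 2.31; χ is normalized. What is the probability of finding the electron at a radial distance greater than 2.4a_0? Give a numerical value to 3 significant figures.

P ≈ 0.791

P = ∫ |χ|² 4πr² dr over r > 2.4a_0.
A² is fixed by ∫₀^∞ 4πr²|χ|² dr = 1, i.e. A² = (45·π·a_0^7/2)^(−1).
Substituting u = r/a_0, A², 4π and the length scale all cancel in the ratio: P = ∫_{2.4}^{∞} u^6·e^(-2·u) du / ∫_{0}^{∞} u^6·e^(-2·u) du.
Using ∫ u^6·e^(-2·u) du = -(4·u^6 + 12·u^5 + 30·u^4 + 60·u^3 + 90·u^2 + 90·u + 45)·e^(-2·u)/8, the numerator is ≈ 4.4483 and the denominator is 45/8.
Taking the ratio yields P = 0.7908.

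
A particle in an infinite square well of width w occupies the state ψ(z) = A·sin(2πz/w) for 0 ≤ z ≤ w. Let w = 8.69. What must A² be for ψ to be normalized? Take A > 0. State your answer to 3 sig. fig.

A^2 ≈ 0.230

Normalization requires ∫|ψ|² dz = 1, integrated from 0 to w.
∫|ψ|² dz = A²·(w/2).
Hence A² = 1/[w/2].
With w = 8.69: A² = 0.2301 and A = 0.4797.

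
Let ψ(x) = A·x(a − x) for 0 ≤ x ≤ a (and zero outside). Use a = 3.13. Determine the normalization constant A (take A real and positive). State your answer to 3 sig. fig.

A ≈ 0.316

Normalization requires ∫|ψ|² dx = 1, integrated from 0 to a.
Expanding the polynomial and integrating term by term, with ψ = A·x(a − x), the integral evaluates to A²·[a^5/30].
So A² = (a^5/30)^(−1).
Plugging in a = 3.13 yields A = 0.3160.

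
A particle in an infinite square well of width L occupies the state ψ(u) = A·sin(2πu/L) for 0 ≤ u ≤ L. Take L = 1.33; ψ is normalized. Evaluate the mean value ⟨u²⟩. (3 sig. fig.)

The expectation value is the |ψ|²-weighted average of u^2: ∫ u^2|ψ|² du.
The ratio of the moment integral to the normalization integral gives ⟨u²⟩ = -L^2/(8·π^2) + L^2/3.
With L = 1.33, ⟨u^2⟩ = 0.5672.

⟨u^2⟩ ≈ 0.567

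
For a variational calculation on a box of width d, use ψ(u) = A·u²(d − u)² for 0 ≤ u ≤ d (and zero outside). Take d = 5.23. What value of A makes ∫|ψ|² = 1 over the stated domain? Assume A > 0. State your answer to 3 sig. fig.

The normalization condition is ∫|ψ|² du = 1 from 0 to d.
∫|ψ|² du = A²·(d^9/630).
With d = 5.23: A² = 0.0002152 and A = 0.01467.

A ≈ 0.0147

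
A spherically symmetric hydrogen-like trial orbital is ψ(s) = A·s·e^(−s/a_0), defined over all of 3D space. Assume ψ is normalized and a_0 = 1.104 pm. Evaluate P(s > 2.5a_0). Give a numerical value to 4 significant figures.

P ≈ 0.4405

P = ∫ |ψ|² 4πs² ds over s > 2.5a_0.
Normalization gives A² = 1/(3·π·a_0^5).
Substituting u = s/a_0, A², 4π and the length scale all cancel in the ratio: P = ∫_{2.5}^{∞} u^4·e^(-2·u) du / ∫_{0}^{∞} u^4·e^(-2·u) du.
An antiderivative of u^4·e^(-2·u) is -(u^4/2 + u^3 + 3·u^2/2 + 3·u/2 + 3/4)·e^(-2·u); evaluating from 2.5 to ∞ gives 1569·e^(-5)/32, while the full integral is 3/4.
This evaluates to P = 0.44049.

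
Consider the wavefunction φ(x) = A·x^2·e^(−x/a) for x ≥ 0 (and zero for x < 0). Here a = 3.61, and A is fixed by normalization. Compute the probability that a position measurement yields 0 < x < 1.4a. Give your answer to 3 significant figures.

P = ∫_{0}^{1.4a} |φ(x)|² dx.
The normalization integral ∫|φ|²dx over the whole domain equals 3·a^5/4·A², and A² cancels in the ratio.
Let u = x/a; then A² and the length scale cancel, so P = ∫_{0}^{1.4} u^4·e^(-2·u) du ÷ ∫_{0}^{∞} u^4·e^(-2·u) du.
With ∫ u^4·e^(-2·u) du = -(u^4/2 + u^3 + 3·u^2/2 + 3·u/2 + 3/4)·e^(-2·u) + C, the region integral is ≈ 0.11424 and the full one is 3/4.
Taking the ratio, P = 0.1523.

P ≈ 0.152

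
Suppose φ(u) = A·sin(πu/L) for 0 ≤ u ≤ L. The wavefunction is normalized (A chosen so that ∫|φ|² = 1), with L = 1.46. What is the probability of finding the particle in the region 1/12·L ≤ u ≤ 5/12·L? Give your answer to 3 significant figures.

P ≈ 0.333

The probability is P = ∫ |φ|² du over [1/12·L, 5/12·L].
Since A² = 1/(L/2), this is the region integral divided by the full normalization integral.
Let t = u/L; then A² and the length scale cancel, so P = ∫_{1/12}^{5/12} sin(π·t)^2 dt ÷ ∫_{0}^{1} sin(π·t)^2 dt.
An antiderivative of sin(π·t)^2 is t/2 - sin(2·π·t)/(4·π); evaluating from 1/12 to 5/12 gives 1/6, while the full integral is 1/2.
This works out to P = 1/3.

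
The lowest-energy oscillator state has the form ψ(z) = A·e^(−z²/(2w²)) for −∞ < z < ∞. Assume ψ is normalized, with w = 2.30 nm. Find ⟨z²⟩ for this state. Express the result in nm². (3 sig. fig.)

The expectation value is the |ψ|²-weighted average of z^2: ∫ z^2|ψ|² dz.
Differentiating ∫e^(−αz²) dz = √(π/α) under α to get the higher moments, evaluating both integrals, ⟨z²⟩ = w^2/2.
Putting w = 2.30 gives 2.645.

⟨z^2⟩ ≈ 2.65 nm^2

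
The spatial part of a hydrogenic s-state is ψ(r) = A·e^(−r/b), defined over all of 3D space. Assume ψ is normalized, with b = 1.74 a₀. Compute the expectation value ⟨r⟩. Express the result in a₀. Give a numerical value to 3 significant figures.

⟨r⟩ = ∫ r |ψ|² 4πr² dr over the full domain.
Using ∫₀^∞ rⁿ e^(−αr) dr = n!/αⁿ⁺¹, the ratio of the moment integral to the normalization integral gives ⟨r⟩ = 3·b/2.
With b = 1.74, ⟨r⟩ = 2.610.

⟨r⟩ ≈ 2.61 a₀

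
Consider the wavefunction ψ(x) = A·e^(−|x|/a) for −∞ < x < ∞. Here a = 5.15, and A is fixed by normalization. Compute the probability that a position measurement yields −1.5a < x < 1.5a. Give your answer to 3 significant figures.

The probability is P = ∫ |ψ|² dx over [−1.5a, 1.5a].
With A² fixed by ∫|ψ|² = 1, i.e. A² = (a)^(−1), substitute and integrate.
By symmetry take twice the x ≥ 0 contribution in numerator and denominator; the 2's cancel. Let u = x/a; then A² and the length scale cancel, so P = ∫_{0}^{1.5} e^(-2·u) du ÷ ∫_{0}^{∞} e^(-2·u) du.
With ∫ e^(-2·u) du = -e^(-2·u)/2 + C, the region integral is 1/2 - e^(-3)/2 and the full one is 1/2.
Taking the ratio, P = 0.9502.

P ≈ 0.950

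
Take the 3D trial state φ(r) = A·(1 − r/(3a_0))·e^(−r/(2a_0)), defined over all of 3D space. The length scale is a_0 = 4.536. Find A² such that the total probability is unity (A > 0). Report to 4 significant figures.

A^2 ≈ 0.001279

We need A² ∫|f|² 4πr² dr = 1, taking the integral from 0 to ∞.
Using ∫₀^∞ rⁿ e^(−αr) dr = n!/αⁿ⁺¹, carrying out the integral gives A² · 8·π·a_0^3/3.
Hence A² = 1/[8·π·a_0^3/3].
Substituting a_0 = 4.536 gives A² = 0.0012790, so A = 0.035763.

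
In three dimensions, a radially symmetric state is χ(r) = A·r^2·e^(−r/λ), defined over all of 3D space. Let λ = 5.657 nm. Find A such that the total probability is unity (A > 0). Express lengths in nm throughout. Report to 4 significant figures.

A ≈ 0.0002762 nm^(-7/2)

Normalization requires ∫|χ|² 4πr² dr = 1, integrated from 0 to ∞.
The angular integral contributes 4π, leaving ∫₀^∞ r²|χ|² dr.
With χ = A·r^2·e^(−r/λ), the integral evaluates to A²·[45·π·λ^7/2].
Hence A² = 1/[45·π·λ^7/2].
Substituting λ = 5.657 gives A² = 7.6307E-8, so A = 0.00027624.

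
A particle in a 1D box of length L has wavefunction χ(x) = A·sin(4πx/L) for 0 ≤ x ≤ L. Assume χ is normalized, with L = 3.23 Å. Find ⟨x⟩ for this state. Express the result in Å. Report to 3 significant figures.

⟨x⟩ ≈ 1.62 Å

⟨x⟩ = ∫ x |χ|² dx over the full domain.
Using sin²θ = (1 − cos 2θ)/2, evaluating both integrals, ⟨x⟩ = L/2.
With L = 3.23, ⟨x⟩ = 1.615.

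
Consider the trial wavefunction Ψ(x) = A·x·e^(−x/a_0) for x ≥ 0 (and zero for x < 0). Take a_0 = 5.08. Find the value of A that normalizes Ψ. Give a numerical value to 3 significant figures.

We need A² ∫|f|² dx = 1, taking the integral from 0 to ∞.
With Ψ = A·x·e^(−x/a_0), the integral evaluates to A²·[a_0^3/4].
So A² = (a_0^3/4)^(−1).
With a_0 = 5.08: A² = 0.03051 and A = 0.1747.

A ≈ 0.175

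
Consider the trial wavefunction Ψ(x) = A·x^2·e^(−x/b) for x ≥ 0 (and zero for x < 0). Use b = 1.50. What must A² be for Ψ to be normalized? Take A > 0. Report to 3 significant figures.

A^2 ≈ 0.176

Normalization requires ∫|Ψ|² dx = 1, integrated from 0 to ∞.
With ∫₀^∞ x^4 e^(−αx) dx = 4!/α^5, with Ψ = A·x^2·e^(−x/b), the integral evaluates to A²·[3·b^5/4].
So A² = (3·b^5/4)^(−1).
Plugging in b = 1.50 yields A = 0.4190.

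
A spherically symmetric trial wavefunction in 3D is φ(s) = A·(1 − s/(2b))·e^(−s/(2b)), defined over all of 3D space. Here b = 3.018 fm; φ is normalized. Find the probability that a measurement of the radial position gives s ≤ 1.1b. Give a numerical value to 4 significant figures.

P ≈ 0.03866

Integrate the radial probability density 4πs²|φ|² over s ≤ 1.1b.
Normalization gives A² = 1/(8·π·b^3).
In terms of u = s/b (A², 4π and the length scale all cancel between numerator and denominator), P = [∫_{0}^{1.1} u^2·(1 - u/2)^2·e^(-u) du] / [∫_{0}^{∞} u^2·(1 - u/2)^2·e^(-u) du].
Using ∫ u^2·(1 - u/2)^2·e^(-u) du = -(u^4/4 + u^2 + 2·u + 2)·e^(-u), the numerator is ≈ 0.0773283 and the denominator is 2.
This evaluates to P = 0.038664.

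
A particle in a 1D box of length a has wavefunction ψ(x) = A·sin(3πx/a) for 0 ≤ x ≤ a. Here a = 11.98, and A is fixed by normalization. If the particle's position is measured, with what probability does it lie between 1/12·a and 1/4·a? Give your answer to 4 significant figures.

The probability is P = ∫ |ψ|² dx over [1/12·a, 1/4·a].
The normalization integral ∫|ψ|²dx over the whole domain equals a/2·A², and A² cancels in the ratio.
In terms of u = x/a (A² and the length scale cancel between numerator and denominator), P = [∫_{1/12}^{1/4} sin(3·π·u)^2 du] / [∫_{0}^{1} sin(3·π·u)^2 du].
An antiderivative of sin(3·π·u)^2 is u/2 - sin(6·π·u)/(12·π); evaluating from 1/12 to 1/4 gives 1/(6·π) + 1/12, while the full integral is 1/2.
Taking the ratio, P = (2 + π)/(6·π).

P ≈ 0.2728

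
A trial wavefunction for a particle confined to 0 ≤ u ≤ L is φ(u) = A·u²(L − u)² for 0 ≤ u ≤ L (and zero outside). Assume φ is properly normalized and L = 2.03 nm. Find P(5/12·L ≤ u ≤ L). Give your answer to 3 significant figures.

P ≈ 0.698

|φ|² is the probability density, so P = ∫_{5/12·L}^{L} |φ|² du.
The normalization integral ∫|φ|²du over the whole domain equals L^9/630·A², and A² cancels in the ratio.
In terms of t = u/L (A² and the length scale cancel between numerator and denominator), P = [∫_{5/12}^{1} t^4·(1 - t)^4 dt] / [∫_{0}^{1} t^4·(1 - t)^4 dt].
Using ∫ t^4·(1 - t)^4 dt = t^5·(70·t^4 - 315·t^3 + 540·t^2 - 420·t + 126)/630, the numerator is ≈ 0.0011074 and the denominator is 1/630.
The result is P = 0.6977.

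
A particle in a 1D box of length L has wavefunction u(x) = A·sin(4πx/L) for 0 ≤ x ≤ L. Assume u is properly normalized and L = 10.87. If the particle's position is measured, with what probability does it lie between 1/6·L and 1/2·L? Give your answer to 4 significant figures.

The probability is P = ∫ |u|² dx over [1/6·L, 1/2·L].
Since A² = 1/(L/2), this is the region integral divided by the full normalization integral.
Substituting t = x/L, A² and the length scale cancel in the ratio: P = ∫_{1/6}^{1/2} sin(4·π·t)^2 dt / ∫_{0}^{1} sin(4·π·t)^2 dt.
An antiderivative of sin(4·π·t)^2 is t/2 - sin(4·π·t)·cos(4·π·t)/(8·π); evaluating from 1/6 to 1/2 gives -√(3)/(32·π) + 1/6, while the full integral is 1/2.
This works out to P = (-√(3)/16 + π/3)/π.

P ≈ 0.2989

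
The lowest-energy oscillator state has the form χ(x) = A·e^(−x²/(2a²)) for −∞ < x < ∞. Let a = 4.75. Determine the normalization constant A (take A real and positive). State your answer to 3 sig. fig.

A ≈ 0.345

The normalization condition is ∫|χ|² dx = 1 from −∞ to ∞.
With ∫_{−∞}^{∞} x^(2m) e^(−αx²) dx = (2m−1)!!·√π / (2^m α^(m+1/2)), with χ = A·e^(−x²/(2a²)), the integral evaluates to A²·[√(π)·a].
Setting this equal to 1 gives A² = 1/(√(π)·a).
Substituting a = 4.75 gives A² = 0.1188, so A = 0.3446.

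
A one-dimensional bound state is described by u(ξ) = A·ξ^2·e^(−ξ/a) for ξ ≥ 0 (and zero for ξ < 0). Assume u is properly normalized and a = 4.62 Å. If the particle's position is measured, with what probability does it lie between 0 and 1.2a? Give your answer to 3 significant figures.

|u|² is the probability density, so P = ∫_{0}^{1.2a} |u|² dξ.
Since A² = 1/(3·a^5/4), this is the region integral divided by the full normalization integral.
Let t = ξ/a; then A² and the length scale cancel, so P = ∫_{0}^{1.2} t^4·e^(-2·t) dt ÷ ∫_{0}^{∞} t^4·e^(-2·t) dt.
Using ∫ t^4·e^(-2·t) dt = -(t^4/2 + t^3 + 3·t^2/2 + 3·t/2 + 3/4)·e^(-2·t), the numerator is ≈ 0.071901 and the denominator is 3/4.
Evaluating gives P = 0.09587.

P ≈ 0.0959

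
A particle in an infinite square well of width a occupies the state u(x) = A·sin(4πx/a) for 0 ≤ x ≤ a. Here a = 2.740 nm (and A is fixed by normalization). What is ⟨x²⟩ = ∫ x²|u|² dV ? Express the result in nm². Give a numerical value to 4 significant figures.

By definition ⟨x²⟩ = ∫ x^2 |u(x)|² dx.
Using sin²θ = (1 − cos 2θ)/2, since the A² factors cancel between numerator and denominator, ⟨x²⟩ = -a^2/(32·π^2) + a^2/3.
Putting a = 2.740 gives 2.4788.

⟨x^2⟩ ≈ 2.479 nm^2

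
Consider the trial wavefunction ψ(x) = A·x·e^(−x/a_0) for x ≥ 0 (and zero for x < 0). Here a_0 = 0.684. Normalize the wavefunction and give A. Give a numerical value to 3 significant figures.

Require ∫ |ψ|² dx = 1 over the whole domain.
Using ∫₀^∞ xⁿ e^(−αx) dx = n!/αⁿ⁺¹, the integral (without the A² prefactor) comes out to a_0^3/4.
Hence A² = 1/[a_0^3/4].
Plugging in a_0 = 0.684 yields A = 3.535.

A ≈ 3.54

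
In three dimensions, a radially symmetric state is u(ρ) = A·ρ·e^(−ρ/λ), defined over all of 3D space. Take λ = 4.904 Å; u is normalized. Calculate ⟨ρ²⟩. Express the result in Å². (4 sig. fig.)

The expectation value is the |u|²-weighted average of ρ^2: ∫ ρ^2|u|² 4πρ² dρ.
The ratio of the moment integral to the normalization integral gives ⟨ρ²⟩ = 15·λ^2/2.
Putting λ = 4.904 gives 180.37.

⟨ρ^2⟩ ≈ 180.4 Å^2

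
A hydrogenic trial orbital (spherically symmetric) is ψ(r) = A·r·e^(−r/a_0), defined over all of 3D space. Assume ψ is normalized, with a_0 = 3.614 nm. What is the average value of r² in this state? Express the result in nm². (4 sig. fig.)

By definition ⟨r²⟩ = ∫ r^2 |ψ(r)|² 4πr² dr.
Using ∫₀^∞ rⁿ e^(−αr) dr = n!/αⁿ⁺¹, the ratio of the moment integral to the normalization integral gives ⟨r²⟩ = 15·a_0^2/2.
With a_0 = 3.614, ⟨r^2⟩ = 97.957.

⟨r^2⟩ ≈ 97.96 nm^2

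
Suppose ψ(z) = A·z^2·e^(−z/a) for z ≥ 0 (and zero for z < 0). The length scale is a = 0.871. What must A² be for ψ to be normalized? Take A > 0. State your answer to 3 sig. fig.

The normalization condition is ∫|ψ|² dz = 1 from 0 to ∞.
Recall ∫₀^∞ z^m e^(−z/β) dz = m!·β^(m+1), the integral (without the A² prefactor) comes out to 3·a^5/4.
Hence A² = 1/[3·a^5/4].
Plugging in a = 0.871 yields A = 1.631.

A^2 ≈ 2.66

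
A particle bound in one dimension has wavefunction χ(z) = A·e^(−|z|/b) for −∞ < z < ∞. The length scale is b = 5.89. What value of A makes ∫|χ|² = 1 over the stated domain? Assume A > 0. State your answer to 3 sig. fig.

A ≈ 0.412

Normalization requires ∫|χ|² dz = 1, integrated from −∞ to ∞.
Using ∫₀^∞ zⁿ e^(−αz) dz = n!/αⁿ⁺¹, carrying out the integral gives A² · b.
Hence A² = 1/[b].
With b = 5.89: A² = 0.1698 and A = 0.4120.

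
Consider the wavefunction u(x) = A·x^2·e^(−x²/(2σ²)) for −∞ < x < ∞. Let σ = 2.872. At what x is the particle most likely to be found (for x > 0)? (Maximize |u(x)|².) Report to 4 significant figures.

Set d/dx [|u(x)|²] = 0 and solve for x > 0.
Solving yields x = √(2)·σ.
With σ = 2.872, the value of x > 0 at which the probability density is greatest is 4.0616.

x ≈ 4.062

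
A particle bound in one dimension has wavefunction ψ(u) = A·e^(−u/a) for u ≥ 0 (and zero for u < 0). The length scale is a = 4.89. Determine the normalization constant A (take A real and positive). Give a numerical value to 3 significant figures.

The normalization condition is ∫|ψ|² du = 1 from 0 to ∞.
Using ∫₀^∞ uⁿ e^(−αu) du = n!/αⁿ⁺¹, with ψ = A·e^(−u/a), the integral evaluates to A²·[a/2].
Setting this equal to 1 gives A² = 1/(a/2).
Substituting a = 4.89 gives A² = 0.4090, so A = 0.6395.

A ≈ 0.640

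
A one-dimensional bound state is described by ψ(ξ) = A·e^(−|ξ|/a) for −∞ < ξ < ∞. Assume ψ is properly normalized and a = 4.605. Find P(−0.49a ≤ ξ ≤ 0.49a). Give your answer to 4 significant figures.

P ≈ 0.6247

The probability is P = ∫ |ψ|² dξ over [−0.49a, 0.49a].
With A² fixed by ∫|ψ|² = 1, i.e. A² = (a)^(−1), substitute and integrate.
Both integrals are even about ξ = 0, so only the ξ ≥ 0 halves are needed (the factors of 2 cancel). Let u = ξ/a; then A² and the length scale cancel, so P = ∫_{0}^{0.49} e^(-2·u) du ÷ ∫_{0}^{∞} e^(-2·u) du.
Using ∫ e^(-2·u) du = -e^(-2·u)/2, the numerator is 1/2 - e^(-49/50)/2 and the denominator is 1/2.
Evaluating gives P = 0.62469.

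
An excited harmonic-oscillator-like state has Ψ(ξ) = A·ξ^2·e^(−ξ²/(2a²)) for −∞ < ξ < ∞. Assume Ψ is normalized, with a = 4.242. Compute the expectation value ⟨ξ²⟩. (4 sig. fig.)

⟨ξ²⟩ = ∫ ξ^2 |Ψ|² dξ over the full domain.
The ratio of the moment integral to the normalization integral gives ⟨ξ²⟩ = 5·a^2/2.
Putting a = 4.242 gives 44.986.

⟨ξ^2⟩ ≈ 44.99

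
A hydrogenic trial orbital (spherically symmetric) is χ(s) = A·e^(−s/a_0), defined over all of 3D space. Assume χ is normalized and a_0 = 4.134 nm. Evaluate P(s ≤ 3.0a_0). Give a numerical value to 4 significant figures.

P = ∫ |χ|² 4πs² ds over s ≤ 3.0a_0.
Normalization gives A² = 1/(π·a_0^3).
Substituting u = s/a_0, A², 4π and the length scale all cancel in the ratio: P = ∫_{0}^{3.0} u^2·e^(-2·u) du / ∫_{0}^{∞} u^2·e^(-2·u) du.
Using ∫ u^2·e^(-2·u) du = -(2·u^2 + 2·u + 1)·e^(-2·u)/4, the numerator is 1/4 - 25·e^(-6)/4 and the denominator is 1/4.
This evaluates to P = 0.93803.

P ≈ 0.9380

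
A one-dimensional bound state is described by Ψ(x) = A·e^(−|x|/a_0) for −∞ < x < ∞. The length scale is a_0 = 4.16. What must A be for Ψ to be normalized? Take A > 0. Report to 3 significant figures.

Require ∫ |Ψ|² dx = 1 over the whole domain.
With ∫₀^∞ x^0 e^(−αx) dx = 0!/α^1, with Ψ = A·e^(−|x|/a_0), the integral evaluates to A²·[a_0].
Hence A² = 1/[a_0].
Plugging in a_0 = 4.16 yields A = 0.4903.

A ≈ 0.490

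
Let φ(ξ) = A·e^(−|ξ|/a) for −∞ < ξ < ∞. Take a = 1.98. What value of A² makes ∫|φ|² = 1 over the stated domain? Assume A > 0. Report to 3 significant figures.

We need A² ∫|f|² dξ = 1, taking the integral from −∞ to ∞.
With ∫₀^∞ ξ^0 e^(−αξ) dξ = 0!/α^1, the integral (without the A² prefactor) comes out to a.
Setting this equal to 1 gives A² = 1/(a).
Substituting a = 1.98 gives A² = 0.5051, so A = 0.7107.

A^2 ≈ 0.505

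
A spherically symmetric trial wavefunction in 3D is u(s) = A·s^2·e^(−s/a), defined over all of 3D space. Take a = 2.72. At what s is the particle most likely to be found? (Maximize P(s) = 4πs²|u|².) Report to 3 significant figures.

s ≈ 8.16

The maximum of P(s) = 4πs²|u|² occurs where its derivative vanishes.
This gives s = 3·a.
With a = 2.72, the most probable radial distance is 8.160.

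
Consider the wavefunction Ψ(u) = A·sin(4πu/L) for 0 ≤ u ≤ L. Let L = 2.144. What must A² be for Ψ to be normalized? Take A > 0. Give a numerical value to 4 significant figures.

A^2 ≈ 0.9328

Require ∫ |Ψ|² du = 1 over the whole domain.
Carrying out the integral gives A² · L/2.
Substituting L = 2.144 gives A² = 0.93284, so A = 0.96583.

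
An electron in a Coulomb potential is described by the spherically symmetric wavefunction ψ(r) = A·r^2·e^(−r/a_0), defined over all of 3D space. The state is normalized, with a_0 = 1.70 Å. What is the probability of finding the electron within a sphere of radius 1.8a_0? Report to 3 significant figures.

P ≈ 0.0733

With dV = 4πr²dr, the probability is ∫|ψ|² dV over r ≤ 1.8a_0.
A² is fixed by ∫₀^∞ 4πr²|ψ|² dr = 1, i.e. A² = (45·π·a_0^7/2)^(−1).
In terms of u = r/a_0 (A², 4π and the length scale all cancel between numerator and denominator), P = [∫_{0}^{1.8} u^6·e^(-2·u) du] / [∫_{0}^{∞} u^6·e^(-2·u) du].
With ∫ u^6·e^(-2·u) du = -(4·u^6 + 12·u^5 + 30·u^4 + 60·u^3 + 90·u^2 + 90·u + 45)·e^(-2·u)/8 + C, the region integral is ≈ 0.41216 and the full one is 45/8.
The region integral divided by the full integral gives P = 0.07327.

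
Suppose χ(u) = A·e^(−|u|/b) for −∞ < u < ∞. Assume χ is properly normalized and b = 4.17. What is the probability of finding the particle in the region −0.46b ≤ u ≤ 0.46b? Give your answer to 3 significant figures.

P ≈ 0.601

P = ∫_{−0.46b}^{0.46b} |χ(u)|² du.
With A² fixed by ∫|χ|² = 1, i.e. A² = (b)^(−1), substitute and integrate.
By symmetry take twice the u ≥ 0 contribution in numerator and denominator; the 2's cancel. Substituting t = u/b, A² and the length scale cancel in the ratio: P = ∫_{0}^{0.46} e^(-2·t) dt / ∫_{0}^{∞} e^(-2·t) dt.
With ∫ e^(-2·t) dt = -e^(-2·t)/2 + C, the region integral is 1/2 - e^(-23/25)/2 and the full one is 1/2.
This works out to P = 0.6015.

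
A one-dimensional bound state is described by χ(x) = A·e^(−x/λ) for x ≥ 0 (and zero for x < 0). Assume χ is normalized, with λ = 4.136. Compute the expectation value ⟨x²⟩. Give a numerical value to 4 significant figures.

By definition ⟨x²⟩ = ∫ x^2 |χ(x)|² dx.
Using ∫₀^∞ xⁿ e^(−αx) dx = n!/αⁿ⁺¹, evaluating both integrals, ⟨x²⟩ = λ^2/2.
Putting λ = 4.136 gives 8.5532.

⟨x^2⟩ ≈ 8.553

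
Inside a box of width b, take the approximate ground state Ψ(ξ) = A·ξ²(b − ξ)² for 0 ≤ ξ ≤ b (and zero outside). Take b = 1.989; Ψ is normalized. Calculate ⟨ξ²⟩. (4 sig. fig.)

By definition ⟨ξ²⟩ = ∫ ξ^2 |Ψ(ξ)|² dξ.
Expanding the polynomial and integrating term by term, since the A² factors cancel between numerator and denominator, ⟨ξ²⟩ = 3·b^2/11.
Putting b = 1.989 gives 1.0789.

⟨ξ^2⟩ ≈ 1.079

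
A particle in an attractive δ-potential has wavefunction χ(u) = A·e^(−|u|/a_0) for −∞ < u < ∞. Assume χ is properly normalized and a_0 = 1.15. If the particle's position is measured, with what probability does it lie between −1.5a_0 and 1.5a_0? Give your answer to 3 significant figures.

P ≈ 0.950

P = ∫_{−1.5a_0}^{1.5a_0} |χ(u)|² du.
With A² fixed by ∫|χ|² = 1, i.e. A² = (a_0)^(−1), substitute and integrate.
By symmetry take twice the u ≥ 0 contribution in numerator and denominator; the 2's cancel. Let t = u/a_0; then A² and the length scale cancel, so P = ∫_{0}^{1.5} e^(-2·t) dt ÷ ∫_{0}^{∞} e^(-2·t) dt.
Using ∫ e^(-2·t) dt = -e^(-2·t)/2, the numerator is 1/2 - e^(-3)/2 and the denominator is 1/2.
This works out to P = 0.9502.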